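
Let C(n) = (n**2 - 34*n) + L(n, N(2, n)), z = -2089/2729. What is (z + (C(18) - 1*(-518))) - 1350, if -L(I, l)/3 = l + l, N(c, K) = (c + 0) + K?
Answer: -3386049/2729 ≈ -1240.8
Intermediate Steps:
z = -2089/2729 (z = -2089*1/2729 = -2089/2729 ≈ -0.76548)
N(c, K) = K + c (N(c, K) = c + K = K + c)
L(I, l) = -6*l (L(I, l) = -3*(l + l) = -6*l)
C(n) = -12 + n**2 - 40*n (C(n) = (n**2 - 34*n) - 6*(n + 2) = (n**2 - 34*n) - 6*(2 + n) = (n**2 - 34*n) + (-12 - 6*n) = -12 + n**2 - 40*n)
(z + (C(18) - 1*(-518))) - 1350 = (-2089/2729 + ((-12 + 18**2 - 40*18) - 1*(-518))) - 1350 = (-2089/2729 + ((-12 + 324 - 720) + 518)) - 1350 = (-2089/2729 + (-408 + 518)) - 1350 = (-2089/2729 + 110) - 1350 = 298101/2729 - 1350 = -3386049/2729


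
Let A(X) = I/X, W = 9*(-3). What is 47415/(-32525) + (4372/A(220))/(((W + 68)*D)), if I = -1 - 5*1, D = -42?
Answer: 1539697711/16802415 ≈ 91.635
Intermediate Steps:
W = -27
I = -6 (I = -1 - 5 = -6)
A(X) = -6/X
47415/(-32525) + (4372/A(220))/(((W + 68)*D)) = 47415/(-32525) + (4372/((-6/220)))/(((-27 + 68)*(-42))) = 47415*(-1/32525) + (4372/((-6*1/220)))/((41*(-42))) = -9483/6505 + (4372/(-3/110))/(-1722) = -9483/6505 + (4372*(-110/3))*(-1/1722) = -9483/6505 - 480920/3*(-1/1722) = -9483/6505 + 240460/2583 = 1539697711/16802415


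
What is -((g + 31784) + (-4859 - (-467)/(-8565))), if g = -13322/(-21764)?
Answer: -2509578554821/93204330 ≈ -26926.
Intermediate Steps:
g = 6661/10882 (g = -13322*(-1/21764) = 6661/10882 ≈ 0.61211)
-((g + 31784) + (-4859 - (-467)/(-8565))) = -((6661/10882 + 31784) + (-4859 - (-467)/(-8565))) = -(345880149/10882 + (-4859 - (-467)*(-1)/8565)) = -(345880149/10882 + (-4859 - 1*467/8565)) = -(345880149/10882 + (-4859 - 467/8565)) = -(345880149/10882 - 41617802/8565) = -1*2509578554821/93204330 = -2509578554821/93204330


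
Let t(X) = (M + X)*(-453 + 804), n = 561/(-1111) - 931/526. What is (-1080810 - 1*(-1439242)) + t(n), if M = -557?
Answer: 8613132743/53126 ≈ 1.6213e+5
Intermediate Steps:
n = -120857/53126 (n = 561*(-1/1111) - 931*1/526 = -51/101 - 931/526 = -120857/53126 ≈ -2.2749)
t(X) = -195507 + 351*X (t(X) = (-557 + X)*(-453 + 804) = (-557 + X)*351 = -195507 + 351*X)
(-1080810 - 1*(-1439242)) + t(n) = (-1080810 - 1*(-1439242)) + (-195507 + 351*(-120857/53126)) = (-1080810 + 1439242) + (-195507 - 42420807/53126) = 358432 - 10428925689/53126 = 8613132743/53126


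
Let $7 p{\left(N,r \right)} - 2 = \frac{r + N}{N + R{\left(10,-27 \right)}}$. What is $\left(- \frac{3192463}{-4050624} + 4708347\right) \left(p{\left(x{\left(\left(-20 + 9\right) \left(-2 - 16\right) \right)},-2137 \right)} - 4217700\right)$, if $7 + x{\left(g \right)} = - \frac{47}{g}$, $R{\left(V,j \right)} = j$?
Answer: $- \frac{1272353007874648369971051}{64071420224} \approx -1.9858 \cdot 10^{13}$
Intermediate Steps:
$x{\left(g \right)} = -7 - \frac{47}{g}$
$p{\left(N,r \right)} = \frac{2}{7} + \frac{N + r}{7 \left(-27 + N\right)}$ ($p{\left(N,r \right)} = \frac{2}{7} + \frac{\left(r + N\right) \frac{1}{N - 27}}{7} = \frac{2}{7} + \frac{\left(N + r\right) \frac{1}{-27 + N}}{7} = \frac{2}{7} + \frac{\frac{1}{-27 + N} \left(N + r\right)}{7} = \frac{2}{7} + \frac{N + r}{7 \left(-27 + N\right)}$)
$\left(- \frac{3192463}{-4050624} + 4708347\right) \left(p{\left(x{\left(\left(-20 + 9\right) \left(-2 - 16\right) \right)},-2137 \right)} - 4217700\right) = \left(- \frac{3192463}{-4050624} + 4708347\right) \left(\frac{-54 - 2137 + 3 \left(-7 - \frac{47}{\left(-20 + 9\right) \left(-2 - 16\right)}\right)}{7 \left(-27 - \left(7 + \frac{47}{\left(-20 + 9\right) \left(-2 - 16\right)}\right)\right)} - 4217700\right) = \left(\left(-3192463\right) \left(- \frac{1}{4050624}\right) + 4708347\right) \left(\frac{-54 - 2137 + 3 \left(-7 - \frac{47}{\left(-11\right) \left(-18\right)}\right)}{7 \left(-27 - \left(7 + \frac{47}{\left(-11\right) \left(-18\right)}\right)\right)} - 4217700\right) = \left(\frac{3192463}{4050624} + 4708347\right) \left(\frac{-54 - 2137 + 3 \left(-7 - \frac{47}{198}\right)}{7 \left(-27 - \left(7 + \frac{47}{198}\right)\right)} - 4217700\right) = \frac{19071746550991 \left(\frac{-54 - 2137 + 3 \left(-7 - \frac{47}{198}\right)}{7 \left(-27 - \frac{1433}{198}\right)} - 4217700\right)}{4050624} = \frac{19071746550991 \left(\frac{-54 - 2137 + 3 \left(- \frac{1433}{198}\right)}{7 \left(-27 - \frac{1433}{198}\right)} - 4217700\right)}{4050624} = \frac{19071746550991 \left(\frac{-54 - 2137 - \frac{1433}{66}}{7 \left(- \frac{6779}{198}\right)} - 4217700\right)}{4050624} = \frac{19071746550991 \left(\frac{1}{7} \left(- \frac{198}{6779}\right) \left(- \frac{146039}{66}\right) - 4217700\right)}{4050624} = \frac{19071746550991 \left(\frac{438117}{47453} - 4217700\right)}{4050624} = \frac{19071746550991}{4050624} \left(- \frac{200142079983}{47453}\right) = - \frac{1272353007874648369971051}{64071420224}$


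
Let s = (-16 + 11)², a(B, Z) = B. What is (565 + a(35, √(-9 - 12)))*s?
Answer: 15000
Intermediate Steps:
s = 25 (s = (-5)² = 25)
(565 + a(35, √(-9 - 12)))*s = (565 + 35)*25 = 600*25 = 15000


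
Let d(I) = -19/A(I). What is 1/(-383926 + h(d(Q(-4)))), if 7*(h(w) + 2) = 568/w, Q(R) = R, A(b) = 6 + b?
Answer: -133/51063560 ≈ -2.6046e-6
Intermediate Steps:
d(I) = -19/(6 + I)
h(w) = -2 + 568/(7*w) (h(w) = -2 + (568/w)/7 = -2 + 568/(7*w))
1/(-383926 + h(d(Q(-4)))) = 1/(-383926 + (-2 + 568/(7*((-19/(6 - 4)))))) = 1/(-383926 + (-2 + 568/(7*((-19/2))))) = 1/(-383926 + (-2 + 568/(7*((-19*1/2))))) = 1/(-383926 + (-2 + 568/(7*(-19/2)))) = 1/(-383926 + (-2 + (568/7)*(-2/19))) = 1/(-383926 + (-2 - 1136/133)) = 1/(-383926 - 1402/133) = 1/(-51063560/133) = -133/51063560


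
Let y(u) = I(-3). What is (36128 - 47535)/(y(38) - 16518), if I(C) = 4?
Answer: 11407/16514 ≈ 0.69075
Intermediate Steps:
y(u) = 4
(36128 - 47535)/(y(38) - 16518) = (36128 - 47535)/(4 - 16518) = -11407/(-16514) = -11407*(-1/16514) = 11407/16514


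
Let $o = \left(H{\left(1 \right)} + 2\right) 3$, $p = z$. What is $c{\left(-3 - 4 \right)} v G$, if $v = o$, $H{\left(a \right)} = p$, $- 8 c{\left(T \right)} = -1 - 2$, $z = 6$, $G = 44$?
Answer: $396$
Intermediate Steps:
$p = 6$
$c{\left(T \right)} = \frac{3}{8}$ ($c{\left(T \right)} = - \frac{-1 - 2}{8} = \left(- \frac{1}{8}\right) \left(-3\right) = \frac{3}{8}$)
$H{\left(a \right)} = 6$
$o = 24$ ($o = \left(6 + 2\right) 3 = 8 \cdot 3 = 24$)
$v = 24$
$c{\left(-3 - 4 \right)} v G = \frac{3}{8} \cdot 24 \cdot 44 = 9 \cdot 44 = 396$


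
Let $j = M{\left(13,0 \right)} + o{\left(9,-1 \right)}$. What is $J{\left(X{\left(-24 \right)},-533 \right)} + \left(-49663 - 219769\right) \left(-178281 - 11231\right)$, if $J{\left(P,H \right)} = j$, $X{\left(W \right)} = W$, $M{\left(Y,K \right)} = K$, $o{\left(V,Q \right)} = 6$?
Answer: $51060597190$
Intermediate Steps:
$j = 6$ ($j = 0 + 6 = 6$)
$J{\left(P,H \right)} = 6$
$J{\left(X{\left(-24 \right)},-533 \right)} + \left(-49663 - 219769\right) \left(-178281 - 11231\right) = 6 + \left(-49663 - 219769\right) \left(-178281 - 11231\right) = 6 - -51060597184 = 6 + 51060597184 = 51060597190$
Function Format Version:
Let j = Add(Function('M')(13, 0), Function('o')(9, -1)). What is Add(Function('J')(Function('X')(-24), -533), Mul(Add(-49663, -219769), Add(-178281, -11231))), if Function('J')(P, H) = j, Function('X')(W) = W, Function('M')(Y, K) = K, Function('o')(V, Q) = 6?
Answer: 51060597190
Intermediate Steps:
j = 6 (j = Add(0, 6) = 6)
Function('J')(P, H) = 6
Add(Function('J')(Function('X')(-24), -533), Mul(Add(-49663, -219769), Add(-178281, -11231))) = Add(6, Mul(Add(-49663, -219769), Add(-178281, -11231))) = Add(6, Mul(-269432, -189512)) = Add(6, 51060597184) = 51060597190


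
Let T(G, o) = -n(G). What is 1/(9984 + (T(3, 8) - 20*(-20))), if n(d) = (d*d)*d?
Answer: 1/10357 ≈ 9.6553e-5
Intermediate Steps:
n(d) = d**3 (n(d) = d**2*d = d**3)
T(G, o) = -G**3
1/(9984 + (T(3, 8) - 20*(-20))) = 1/(9984 + (-1*3**3 - 20*(-20))) = 1/(9984 + (-1*27 + 400)) = 1/(9984 + (-27 + 400)) = 1/(9984 + 373) = 1/10357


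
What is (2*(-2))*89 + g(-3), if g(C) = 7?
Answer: -349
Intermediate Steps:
(2*(-2))*89 + g(-3) = (2*(-2))*89 + 7 = -4*89 + 7 = -356 + 7 = -349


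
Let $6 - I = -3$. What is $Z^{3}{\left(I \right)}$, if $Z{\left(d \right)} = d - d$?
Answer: $0$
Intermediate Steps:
$I = 9$ ($I = 6 - -3 = 6 + 3 = 9$)
$Z{\left(d \right)} = 0$
$Z^{3}{\left(I \right)} = 0^{3} = 0$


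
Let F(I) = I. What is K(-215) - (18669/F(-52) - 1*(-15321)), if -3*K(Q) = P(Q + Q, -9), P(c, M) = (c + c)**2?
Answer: -40793269/156 ≈ -2.6150e+5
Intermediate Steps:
P(c, M) = 4*c**2 (P(c, M) = (2*c)**2 = 4*c**2)
K(Q) = -16*Q**2/3 (K(Q) = -4*(Q + Q)**2/3 = -4*(2*Q)**2/3 = -4*4*Q**2/3 = -16*Q**2/3)
K(-215) - (18669/F(-52) - 1*(-15321)) = -16/3*(-215)**2 - (18669/(-52) - 1*(-15321)) = -16/3*46225 - (18669*(-1/52) + 15321) = -739600/3 - (-18669/52 + 15321) = -739600/3 - 1*778023/52 = -739600/3 - 778023/52 = -40793269/156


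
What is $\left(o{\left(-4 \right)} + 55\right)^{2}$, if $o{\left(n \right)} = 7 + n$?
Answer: $3364$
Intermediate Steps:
$\left(o{\left(-4 \right)} + 55\right)^{2} = \left(\left(7 - 4\right) + 55\right)^{2} = \left(3 + 55\right)^{2} = 58^{2} = 3364$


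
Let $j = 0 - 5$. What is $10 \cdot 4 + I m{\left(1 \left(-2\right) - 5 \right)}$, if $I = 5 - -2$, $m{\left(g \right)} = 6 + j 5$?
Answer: $-93$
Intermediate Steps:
$j = -5$
$m{\left(g \right)} = -19$ ($m{\left(g \right)} = 6 - 25 = -19$)
$I = 7$ ($I = 5 + 2 = 7$)
$10 \cdot 4 + I m{\left(1 \left(-2\right) - 5 \right)} = 10 \cdot 4 + 7 \left(-19\right) = 40 - 133 = -93$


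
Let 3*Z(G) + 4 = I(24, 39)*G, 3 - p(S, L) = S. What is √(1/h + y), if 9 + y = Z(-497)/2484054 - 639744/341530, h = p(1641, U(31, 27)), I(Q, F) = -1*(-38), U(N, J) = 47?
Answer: I*√2595086761810433102030/15446675790 ≈ 3.2979*I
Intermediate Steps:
I(Q, F) = 38
p(S, L) = 3 - S
h = -1638 (h = 3 - 1*1641 = 3 - 1641 = -1638)
Z(G) = -4/3 + 38*G/3 (Z(G) = -4/3 + (38*G)/3 = -4/3 + 38*G/3)
y = -8307370774/763846605 (y = -9 + ((-4/3 + (38/3)*(-497))/2484054 - 639744/341530) = -9 + ((-4/3 - 18886/3)*(1/2484054) - 639744*1/341530) = -9 + (-18890/3*1/2484054 - 384/205) = -9 + (-9445/3726081 - 384/205) = -9 - 1432751329/763846605 = -8307370774/763846605 ≈ -10.876)
√(1/h + y) = √(1/(-1638) - 8307370774/763846605) = √(-1/1638 - 8307370774/763846605) = √(-1512026352713/139020082110) = I*√2595086761810433102030/15446675790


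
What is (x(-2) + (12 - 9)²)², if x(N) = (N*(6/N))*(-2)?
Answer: 9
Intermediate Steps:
x(N) = -12 (x(N) = 6*(-2) = -12)
(x(-2) + (12 - 9)²)² = (-12 + (12 - 9)²)² = (-12 + 3²)² = (-12 + 9)² = (-3)² = 9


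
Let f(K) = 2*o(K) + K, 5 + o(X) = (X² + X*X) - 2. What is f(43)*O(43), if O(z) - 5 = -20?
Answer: -111375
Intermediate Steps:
o(X) = -7 + 2*X² (o(X) = -5 + ((X² + X*X) - 2) = -5 + ((X² + X²) - 2) = -5 + (2*X² - 2) = -5 + (-2 + 2*X²) = -7 + 2*X²)
O(z) = -15 (O(z) = 5 - 20 = -15)
f(K) = -14 + K + 4*K² (f(K) = 2*(-7 + 2*K²) + K = (-14 + 4*K²) + K = -14 + K + 4*K²)
f(43)*O(43) = (-14 + 43 + 4*43²)*(-15) = (-14 + 43 + 4*1849)*(-15) = (-14 + 43 + 7396)*(-15) = 7425*(-15) = -111375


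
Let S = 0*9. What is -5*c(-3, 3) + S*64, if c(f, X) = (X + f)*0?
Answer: 0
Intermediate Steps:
S = 0
c(f, X) = 0
-5*c(-3, 3) + S*64 = -5*0 + 0*64 = 0 + 0 = 0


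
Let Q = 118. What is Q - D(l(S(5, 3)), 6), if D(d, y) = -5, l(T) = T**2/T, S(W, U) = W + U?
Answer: 123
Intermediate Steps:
S(W, U) = U + W
l(T) = T
Q - D(l(S(5, 3)), 6) = 118 - 1*(-5) = 118 + 5 = 123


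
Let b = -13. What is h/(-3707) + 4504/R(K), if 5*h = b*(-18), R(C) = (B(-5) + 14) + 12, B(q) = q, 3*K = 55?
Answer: 83476726/389235 ≈ 214.46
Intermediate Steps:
K = 55/3 (K = (1/3)*55 = 55/3 ≈ 18.333)
R(C) = 21 (R(C) = (-5 + 14) + 12 = 9 + 12 = 21)
h = 234/5 (h = (-13*(-18))/5 = (1/5)*234 = 234/5 ≈ 46.800)
h/(-3707) + 4504/R(K) = (234/5)/(-3707) + 4504/21 = (234/5)*(-1/3707) + 4504*(1/21) = -234/18535 + 4504/21 = 83476726/389235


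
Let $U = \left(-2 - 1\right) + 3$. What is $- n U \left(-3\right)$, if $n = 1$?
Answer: $0$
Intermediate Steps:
$U = 0$ ($U = -3 + 3 = 0$)
$- n U \left(-3\right) = - 1 \cdot 0 \left(-3\right) = - 0 \left(-3\right) = \left(-1\right) 0 = 0$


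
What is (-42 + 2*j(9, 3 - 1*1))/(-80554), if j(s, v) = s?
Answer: 12/40277 ≈ 0.00029794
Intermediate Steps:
(-42 + 2*j(9, 3 - 1*1))/(-80554) = (-42 + 2*9)/(-80554) = (-42 + 18)*(-1/80554) = -24*(-1/80554) = 12/40277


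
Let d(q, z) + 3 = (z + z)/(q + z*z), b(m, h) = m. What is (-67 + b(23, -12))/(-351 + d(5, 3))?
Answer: 28/225 ≈ 0.12444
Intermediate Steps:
d(q, z) = -3 + 2*z/(q + z²) (d(q, z) = -3 + (z + z)/(q + z*z) = -3 + (2*z)/(q + z²) = -3 + 2*z/(q + z²))
(-67 + b(23, -12))/(-351 + d(5, 3)) = (-67 + 23)/(-351 + (-3*5 - 3*3² + 2*3)/(5 + 3²)) = -44/(-351 + (-15 - 3*9 + 6)/(5 + 9)) = -44/(-351 + (-15 - 27 + 6)/14) = -44/(-351 + (1/14)*(-36)) = -44/(-351 - 18/7) = -44/(-2475/7) = -44*(-7/2475) = 28/225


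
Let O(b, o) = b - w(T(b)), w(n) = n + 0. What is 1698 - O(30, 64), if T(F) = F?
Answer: 1698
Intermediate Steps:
w(n) = n
O(b, o) = 0 (O(b, o) = b - b = 0)
1698 - O(30, 64) = 1698 - 1*0 = 1698 + 0 = 1698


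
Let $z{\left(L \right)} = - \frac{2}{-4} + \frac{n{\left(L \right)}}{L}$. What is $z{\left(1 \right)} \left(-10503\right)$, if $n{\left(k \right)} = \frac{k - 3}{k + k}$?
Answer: $\frac{10503}{2} \approx 5251.5$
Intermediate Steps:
$n{\left(k \right)} = \frac{-3 + k}{2 k}$
$z{\left(L \right)} = \frac{1}{2} + \frac{-3 + L}{2 L^{2}}$ ($z{\left(L \right)} = - \frac{2}{-4} + \frac{\frac{1}{2} \frac{1}{L} \left(-3 + L\right)}{L} = \left(-2\right) \left(- \frac{1}{4}\right) + \frac{-3 + L}{2 L^{2}} = \frac{1}{2} + \frac{-3 + L}{2 L^{2}}$)
$z{\left(1 \right)} \left(-10503\right) = \frac{-3 + 1 + 1^{2}}{2 \cdot 1} \left(-10503\right) = \frac{1}{2} \cdot 1 \left(-3 + 1 + 1\right) \left(-10503\right) = \frac{1}{2} \cdot 1 \left(-1\right) \left(-10503\right) = \left(- \frac{1}{2}\right) \left(-10503\right) = \frac{10503}{2}$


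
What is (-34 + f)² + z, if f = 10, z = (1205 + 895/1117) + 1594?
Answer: 3770770/1117 ≈ 3375.8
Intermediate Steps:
z = 3127378/1117 (z = (1205 + 895*(1/1117)) + 1594 = (1205 + 895/1117) + 1594 = 1346880/1117 + 1594 = 3127378/1117 ≈ 2799.8)
(-34 + f)² + z = (-34 + 10)² + 3127378/1117 = (-24)² + 3127378/1117 = 576 + 3127378/1117 = 3770770/1117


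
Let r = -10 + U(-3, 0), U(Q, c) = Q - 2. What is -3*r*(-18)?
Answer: -810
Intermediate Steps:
U(Q, c) = -2 + Q
r = -15 (r = -10 + (-2 - 3) = -10 - 5 = -15)
-3*r*(-18) = -3*(-15)*(-18) = 45*(-18) = -810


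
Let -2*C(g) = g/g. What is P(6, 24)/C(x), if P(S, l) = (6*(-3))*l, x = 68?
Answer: 864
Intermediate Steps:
C(g) = -½ (C(g) = -g/(2*g) = -½*1 = -½)
P(S, l) = -18*l
P(6, 24)/C(x) = (-18*24)/(-½) = -432*(-2) = 864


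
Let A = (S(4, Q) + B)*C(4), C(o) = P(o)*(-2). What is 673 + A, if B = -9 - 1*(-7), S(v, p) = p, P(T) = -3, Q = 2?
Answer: 673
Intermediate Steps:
B = -2 (B = -9 + 7 = -2)
C(o) = 6 (C(o) = -3*(-2) = 6)
A = 0 (A = (2 - 2)*6 = 0*6 = 0)
673 + A = 673 + 0 = 673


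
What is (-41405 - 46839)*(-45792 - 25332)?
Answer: 6276266256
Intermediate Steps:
(-41405 - 46839)*(-45792 - 25332) = -88244*(-71124) = 6276266256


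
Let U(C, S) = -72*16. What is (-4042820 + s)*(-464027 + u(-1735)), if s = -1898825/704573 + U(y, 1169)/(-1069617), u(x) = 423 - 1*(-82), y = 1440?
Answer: 470747568245017330742526/251207752847 ≈ 1.8739e+12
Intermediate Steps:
u(x) = 505 (u(x) = 423 + 82 = 505)
U(C, S) = -1152
s = -676734610643/251207752847 (s = -1898825/704573 - 1152/(-1069617) = -1898825*1/704573 - 1152*(-1/1069617) = -1898825/704573 + 384/356539 = -676734610643/251207752847 ≈ -2.6939)
(-4042820 + s)*(-464027 + u(-1735)) = (-4042820 - 676734610643/251207752847)*(-464027 + 505) = -1015588404099519183/251207752847*(-463522) = 470747568245017330742526/251207752847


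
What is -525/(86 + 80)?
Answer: -525/166 ≈ -3.1627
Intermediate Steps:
-525/(86 + 80) = -525/166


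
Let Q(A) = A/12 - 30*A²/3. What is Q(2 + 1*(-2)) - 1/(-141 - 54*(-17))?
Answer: -1/777 ≈ -0.0012870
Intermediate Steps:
Q(A) = -10*A² + A/12 (Q(A) = A*(1/12) - 30*A²*(⅓) = A/12 - 10*A² = -10*A² + A/12)
Q(2 + 1*(-2)) - 1/(-141 - 54*(-17)) = (2 + 1*(-2))*(1 - 120*(2 + 1*(-2)))/12 - 1/(-141 - 54*(-17)) = (2 - 2)*(1 - 120*(2 - 2))/12 - 1/(-141 + 918) = (1/12)*0*(1 - 120*0) - 1/777 = (1/12)*0*(1 + 0) - 1*1/777 = (1/12)*0*1 - 1/777 = 0 - 1/777 = -1/777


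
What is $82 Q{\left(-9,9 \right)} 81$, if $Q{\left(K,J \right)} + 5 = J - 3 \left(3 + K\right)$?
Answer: $146124$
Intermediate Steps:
$Q{\left(K,J \right)} = -14 + J - 3 K$ ($Q{\left(K,J \right)} = -5 + \left(J - 3 \left(3 + K\right)\right) = -5 - \left(9 - J + 3 K\right) = -14 + J - 3 K$)
$82 Q{\left(-9,9 \right)} 81 = 82 \left(-14 + 9 - -27\right) 81 = 82 \left(-14 + 9 + 27\right) 81 = 82 \cdot 22 \cdot 81 = 1804 \cdot 81 = 146124$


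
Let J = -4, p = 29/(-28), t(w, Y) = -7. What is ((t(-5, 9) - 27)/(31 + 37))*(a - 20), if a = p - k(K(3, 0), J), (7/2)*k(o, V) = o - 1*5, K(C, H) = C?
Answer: 573/56 ≈ 10.232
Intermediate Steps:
p = -29/28 (p = 29*(-1/28) = -29/28 ≈ -1.0357)
k(o, V) = -10/7 + 2*o/7 (k(o, V) = 2*(o - 1*5)/7 = 2*(o - 5)/7 = 2*(-5 + o)/7 = -10/7 + 2*o/7)
a = -13/28 (a = -29/28 - (-10/7 + (2/7)*3) = -29/28 - (-10/7 + 6/7) = -29/28 - 1*(-4/7) = -29/28 + 4/7 = -13/28 ≈ -0.46429)
((t(-5, 9) - 27)/(31 + 37))*(a - 20) = ((-7 - 27)/(31 + 37))*(-13/28 - 20) = -34/68*(-573/28) = -34*1/68*(-573/28) = -1/2*(-573/28) = 573/56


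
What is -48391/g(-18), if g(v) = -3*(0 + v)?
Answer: -48391/54 ≈ -896.13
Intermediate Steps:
g(v) = -3*v
-48391/g(-18) = -48391/((-3*(-18))) = -48391/54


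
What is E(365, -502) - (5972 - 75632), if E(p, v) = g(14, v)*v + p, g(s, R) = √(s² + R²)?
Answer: 70025 - 5020*√2522 ≈ -1.8208e+5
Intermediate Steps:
g(s, R) = √(R² + s²)
E(p, v) = p + v*√(196 + v²) (E(p, v) = √(v² + 14²)*v + p = √(v² + 196)*v + p = √(196 + v²)*v + p = v*√(196 + v²) + p = p + v*√(196 + v²))
E(365, -502) - (5972 - 75632) = (365 - 502*√(196 + (-502)²)) - (5972 - 75632) = (365 - 502*√(196 + 252004)) - 1*(-69660) = (365 - 5020*√2522) + 69660 = 70025 - 5020*√2522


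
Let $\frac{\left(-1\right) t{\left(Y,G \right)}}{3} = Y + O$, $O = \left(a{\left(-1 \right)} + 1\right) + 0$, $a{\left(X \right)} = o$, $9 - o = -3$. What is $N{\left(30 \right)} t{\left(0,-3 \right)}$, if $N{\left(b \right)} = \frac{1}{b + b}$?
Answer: $- \frac{13}{20} \approx -0.65$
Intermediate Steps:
$o = 12$ ($o = 9 - -3 = 9 + 3 = 12$)
$a{\left(X \right)} = 12$
$O = 13$ ($O = \left(12 + 1\right) + 0 = 13 + 0 = 13$)
$N{\left(b \right)} = \frac{1}{2 b}$
$t{\left(Y,G \right)} = -39 - 3 Y$ ($t{\left(Y,G \right)} = - 3 \left(Y + 13\right) = - 3 \left(13 + Y\right) = -39 - 3 Y$)
$N{\left(30 \right)} t{\left(0,-3 \right)} = \frac{1}{2 \cdot 30} \left(-39 - 0\right) = \frac{1}{2} \cdot \frac{1}{30} \left(-39 + 0\right) = \frac{1}{60} \left(-39\right) = - \frac{13}{20}$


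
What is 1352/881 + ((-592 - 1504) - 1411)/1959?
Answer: -147033/575293 ≈ -0.25558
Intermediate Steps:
1352/881 + ((-592 - 1504) - 1411)/1959 = 1352*(1/881) + (-2096 - 1411)*(1/1959) = 1352/881 - 3507*1/1959 = 1352/881 - 1169/653 = -147033/575293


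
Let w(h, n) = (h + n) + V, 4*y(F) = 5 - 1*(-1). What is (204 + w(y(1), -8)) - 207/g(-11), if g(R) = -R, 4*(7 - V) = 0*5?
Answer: 4085/22 ≈ 185.68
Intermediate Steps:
V = 7 (V = 7 - 0*5 = 7 - 1/4*0 = 7 + 0 = 7)
y(F) = 3/2 (y(F) = (5 - 1*(-1))/4 = (5 + 1)/4 = (1/4)*6 = 3/2)
w(h, n) = 7 + h + n (w(h, n) = (h + n) + 7 = 7 + h + n)
(204 + w(y(1), -8)) - 207/g(-11) = (204 + (7 + 3/2 - 8)) - 207/((-1*(-11))) = (204 + 1/2) - 207/11 = 409/2 - 207*1/11 = 409/2 - 207/11 = 4085/22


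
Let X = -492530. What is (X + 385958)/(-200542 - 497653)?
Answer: 106572/698195 ≈ 0.15264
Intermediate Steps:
(X + 385958)/(-200542 - 497653) = (-492530 + 385958)/(-200542 - 497653) = -106572/(-698195) = -106572*(-1/698195) = 106572/698195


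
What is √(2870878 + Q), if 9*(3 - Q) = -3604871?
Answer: 20*√73607/3 ≈ 1808.7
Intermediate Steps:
Q = 3604898/9 (Q = 3 - ⅑*(-3604871) = 3 + 3604871/9 = 3604898/9 ≈ 4.0054e+5)
√(2870878 + Q) = √(2870878 + 3604898/9) = √(29442800/9) = 20*√73607/3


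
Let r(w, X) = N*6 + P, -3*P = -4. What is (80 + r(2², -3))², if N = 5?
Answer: 111556/9 ≈ 12395.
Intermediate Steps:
P = 4/3 (P = -⅓*(-4) = 4/3 ≈ 1.3333)
r(w, X) = 94/3 (r(w, X) = 5*6 + 4/3 = 30 + 4/3 = 94/3)
(80 + r(2², -3))² = (80 + 94/3)² = (334/3)² = 111556/9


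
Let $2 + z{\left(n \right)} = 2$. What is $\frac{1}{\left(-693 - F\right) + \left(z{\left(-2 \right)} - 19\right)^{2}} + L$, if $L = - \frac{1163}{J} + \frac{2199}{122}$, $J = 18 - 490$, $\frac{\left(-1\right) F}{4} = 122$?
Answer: $\frac{23013571}{1122888} \approx 20.495$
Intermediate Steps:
$F = -488$ ($F = \left(-4\right) 122 = -488$)
$J = -472$
$z{\left(n \right)} = 0$ ($z{\left(n \right)} = -2 + 2 = 0$)
$L = \frac{589907}{28792}$ ($L = - \frac{1163}{-472} + \frac{2199}{122} = \left(-1163\right) \left(- \frac{1}{472}\right) + 2199 \cdot \frac{1}{122} = \frac{1163}{472} + \frac{2199}{122} = \frac{589907}{28792} \approx 20.489$)
$\frac{1}{\left(-693 - F\right) + \left(z{\left(-2 \right)} - 19\right)^{2}} + L = \frac{1}{\left(-693 - -488\right) + \left(0 - 19\right)^{2}} + \frac{589907}{28792} = \frac{1}{\left(-693 + 488\right) + \left(-19\right)^{2}} + \frac{589907}{28792} = \frac{1}{-205 + 361} + \frac{589907}{28792} = \frac{1}{156} + \frac{589907}{28792} = \frac{23013571}{1122888}$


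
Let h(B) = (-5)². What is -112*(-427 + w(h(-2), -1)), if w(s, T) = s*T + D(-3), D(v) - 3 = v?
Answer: 50624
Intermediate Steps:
D(v) = 3 + v
h(B) = 25
w(s, T) = T*s (w(s, T) = s*T + (3 - 3) = T*s + 0 = T*s)
-112*(-427 + w(h(-2), -1)) = -112*(-427 - 1*25) = -112*(-427 - 25) = -112*(-452) = 50624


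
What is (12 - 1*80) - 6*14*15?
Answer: -1328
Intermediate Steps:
(12 - 1*80) - 6*14*15 = (12 - 80) - 84*15 = -68 - 1260 = -1328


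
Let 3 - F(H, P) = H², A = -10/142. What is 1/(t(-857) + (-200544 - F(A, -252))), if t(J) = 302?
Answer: -5041/1009435020 ≈ -4.9939e-6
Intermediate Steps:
A = -5/71 (A = -10*1/142 = -5/71 ≈ -0.070423)
F(H, P) = 3 - H²
1/(t(-857) + (-200544 - F(A, -252))) = 1/(302 + (-200544 - (3 - (-5/71)²))) = 1/(302 + (-200544 - (3 - 1*25/5041))) = 1/(302 + (-200544 - (3 - 25/5041))) = 1/(302 + (-200544 - 1*15098/5041)) = 1/(302 + (-200544 - 15098/5041)) = 1/(302 - 1010957402/5041) = 1/(-1009435020/5041) = -5041/1009435020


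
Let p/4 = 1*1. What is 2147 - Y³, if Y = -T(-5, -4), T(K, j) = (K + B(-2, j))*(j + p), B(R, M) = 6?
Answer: 2147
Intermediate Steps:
p = 4 (p = 4*(1*1) = 4*1 = 4)
T(K, j) = (4 + j)*(6 + K) (T(K, j) = (K + 6)*(j + 4) = (6 + K)*(4 + j) = (4 + j)*(6 + K))
Y = 0 (Y = -(24 + 4*(-5) + 6*(-4) - 5*(-4)) = -(24 - 20 - 24 + 20) = -1*0 = 0)
2147 - Y³ = 2147 - 1*0³ = 2147 - 1*0 = 2147 + 0 = 2147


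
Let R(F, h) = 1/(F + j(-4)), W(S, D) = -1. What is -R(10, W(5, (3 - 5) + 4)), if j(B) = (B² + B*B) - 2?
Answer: -1/40 ≈ -0.025000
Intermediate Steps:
j(B) = -2 + 2*B² (j(B) = (B² + B²) - 2 = 2*B² - 2 = -2 + 2*B²)
R(F, h) = 1/(30 + F) (R(F, h) = 1/(F + (-2 + 2*(-4)²)) = 1/(F + (-2 + 2*16)) = 1/(F + (-2 + 32)) = 1/(F + 30) = 1/(30 + F))
-R(10, W(5, (3 - 5) + 4)) = -1/(30 + 10) = -1/40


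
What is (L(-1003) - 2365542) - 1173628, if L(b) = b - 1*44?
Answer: -3540217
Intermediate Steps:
L(b) = -44 + b (L(b) = b - 44 = -44 + b)
(L(-1003) - 2365542) - 1173628 = ((-44 - 1003) - 2365542) - 1173628 = (-1047 - 2365542) - 1173628 = -2366589 - 1173628 = -3540217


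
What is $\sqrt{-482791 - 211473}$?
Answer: $2 i \sqrt{173566} \approx 833.22 i$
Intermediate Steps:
$\sqrt{-482791 - 211473} = \sqrt{-694264} = 2 i \sqrt{173566}$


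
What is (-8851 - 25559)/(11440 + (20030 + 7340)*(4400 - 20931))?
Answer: 1147/15081401 ≈ 7.6054e-5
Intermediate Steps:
(-8851 - 25559)/(11440 + (20030 + 7340)*(4400 - 20931)) = -34410/(11440 + 27370*(-16531)) = -34410/(11440 - 452453470) = -34410/(-452442030) = -34410*(-1/452442030) = 1147/15081401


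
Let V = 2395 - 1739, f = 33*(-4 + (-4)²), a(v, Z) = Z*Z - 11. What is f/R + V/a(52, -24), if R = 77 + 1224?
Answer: 1077196/735065 ≈ 1.4654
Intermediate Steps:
a(v, Z) = -11 + Z² (a(v, Z) = Z² - 11 = -11 + Z²)
f = 396 (f = 33*(-4 + 16) = 33*12 = 396)
V = 656
R = 1301
f/R + V/a(52, -24) = 396/1301 + 656/(-11 + (-24)²) = 396*(1/1301) + 656/(-11 + 576) = 396/1301 + 656/565 = 1077196/735065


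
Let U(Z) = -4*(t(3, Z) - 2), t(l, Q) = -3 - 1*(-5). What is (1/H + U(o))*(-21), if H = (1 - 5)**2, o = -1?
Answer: -21/16 ≈ -1.3125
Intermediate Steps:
t(l, Q) = 2 (t(l, Q) = -3 + 5 = 2)
H = 16 (H = (-4)**2 = 16)
U(Z) = 0 (U(Z) = -4*(2 - 2) = -4*0 = 0)
(1/H + U(o))*(-21) = (1/16 + 0)*(-21) = (1/16)*(-21) = -21/16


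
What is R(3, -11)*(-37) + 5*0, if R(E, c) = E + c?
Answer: 296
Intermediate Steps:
R(3, -11)*(-37) + 5*0 = (3 - 11)*(-37) + 5*0 = -8*(-37) + 0 = 296 + 0 = 296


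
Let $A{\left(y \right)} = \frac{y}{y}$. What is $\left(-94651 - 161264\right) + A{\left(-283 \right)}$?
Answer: $-255914$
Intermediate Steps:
$A{\left(y \right)} = 1$
$\left(-94651 - 161264\right) + A{\left(-283 \right)} = \left(-94651 - 161264\right) + 1 = -255915 + 1 = -255914$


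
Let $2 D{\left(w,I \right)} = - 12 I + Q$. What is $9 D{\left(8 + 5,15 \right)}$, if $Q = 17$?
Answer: $- \frac{1467}{2} \approx -733.5$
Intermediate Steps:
$D{\left(w,I \right)} = \frac{17}{2} - 6 I$ ($D{\left(w,I \right)} = \frac{- 12 I + 17}{2} = \frac{17 - 12 I}{2} = \frac{17}{2} - 6 I$)
$9 D{\left(8 + 5,15 \right)} = 9 \left(\frac{17}{2} - 90\right) = 9 \left(- \frac{163}{2}\right) = - \frac{1467}{2}$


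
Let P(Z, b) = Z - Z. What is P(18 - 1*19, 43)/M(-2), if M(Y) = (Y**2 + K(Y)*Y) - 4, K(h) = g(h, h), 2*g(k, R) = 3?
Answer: 0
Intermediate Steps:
g(k, R) = 3/2 (g(k, R) = (1/2)*3 = 3/2)
K(h) = 3/2
P(Z, b) = 0
M(Y) = -4 + Y**2 + 3*Y/2 (M(Y) = (Y**2 + 3*Y/2) - 4 = -4 + Y**2 + 3*Y/2)
P(18 - 1*19, 43)/M(-2) = 0/(-4 + (-2)**2 + (3/2)*(-2)) = 0/(-4 + 4 - 3) = 0/(-3) = 0*(-1/3) = 0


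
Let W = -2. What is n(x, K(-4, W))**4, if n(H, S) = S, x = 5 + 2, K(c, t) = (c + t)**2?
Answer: 1679616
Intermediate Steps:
x = 7
n(x, K(-4, W))**4 = ((-4 - 2)**2)**4 = ((-6)**2)**4 = 36**4 = 1679616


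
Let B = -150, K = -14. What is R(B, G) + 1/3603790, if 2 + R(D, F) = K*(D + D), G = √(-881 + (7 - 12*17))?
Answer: 15128710421/3603790 ≈ 4198.0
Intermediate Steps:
G = 7*I*√22 (G = √(-881 + (7 - 204)) = √(-881 - 197) = √(-1078) = 7*I*√22 ≈ 32.833*I)
R(D, F) = -2 - 28*D (R(D, F) = -2 - 14*(D + D) = -2 - 28*D)
R(B, G) + 1/3603790 = (-2 - 28*(-150)) + 1/3603790 = (-2 + 4200) + 1/3603790 = 4198 + 1/3603790 = 15128710421/3603790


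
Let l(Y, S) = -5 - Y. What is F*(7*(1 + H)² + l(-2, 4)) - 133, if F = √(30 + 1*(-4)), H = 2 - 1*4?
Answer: -133 + 4*√26 ≈ -112.60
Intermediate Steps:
H = -2 (H = 2 - 4 = -2)
F = √26 (F = √(30 - 4) = √26 ≈ 5.0990)
F*(7*(1 + H)² + l(-2, 4)) - 133 = √26*(7*(1 - 2)² + (-5 - 1*(-2))) - 133 = √26*(7*(-1)² + (-5 + 2)) - 133 = √26*(7*1 - 3) - 133 = √26*(7 - 3) - 133 = √26*4 - 133 = 4*√26 - 133 = -133 + 4*√26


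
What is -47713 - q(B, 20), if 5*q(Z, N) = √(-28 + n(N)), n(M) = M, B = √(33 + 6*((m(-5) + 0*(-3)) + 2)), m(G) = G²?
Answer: -47713 - 2*I*√2/5 ≈ -47713.0 - 0.56569*I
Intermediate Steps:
B = √195 (B = √(33 + 6*(((-5)² + 0*(-3)) + 2)) = √(33 + 6*((25 + 0) + 2)) = √(33 + 6*(25 + 2)) = √(33 + 6*27) = √(33 + 162) = √195 ≈ 13.964)
q(Z, N) = √(-28 + N)/5
-47713 - q(B, 20) = -47713 - √(-28 + 20)/5 = -47713 - √(-8)/5 = -47713 - 2*I*√2/5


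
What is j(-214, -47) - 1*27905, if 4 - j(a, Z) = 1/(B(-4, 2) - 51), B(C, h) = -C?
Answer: -1311346/47 ≈ -27901.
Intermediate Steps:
j(a, Z) = 189/47 (j(a, Z) = 4 - 1/(-1*(-4) - 51) = 4 - 1/(4 - 51) = 4 - 1/(-47) = 4 - 1*(-1/47) = 4 + 1/47 = 189/47)
j(-214, -47) - 1*27905 = 189/47 - 1*27905 = 189/47 - 27905 = -1311346/47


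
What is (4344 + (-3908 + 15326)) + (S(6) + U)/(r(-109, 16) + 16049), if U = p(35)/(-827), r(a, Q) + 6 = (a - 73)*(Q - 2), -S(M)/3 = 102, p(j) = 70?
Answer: 175909419998/11160365 ≈ 15762.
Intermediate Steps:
S(M) = -306 (S(M) = -3*102 = -306)
r(a, Q) = -6 + (-73 + a)*(-2 + Q) (r(a, Q) = -6 + (a - 73)*(Q - 2) = -6 + (-73 + a)*(-2 + Q))
U = -70/827 (U = 70/(-827) = 70*(-1/827) = -70/827 ≈ -0.084643)
(4344 + (-3908 + 15326)) + (S(6) + U)/(r(-109, 16) + 16049) = (4344 + (-3908 + 15326)) + (-306 - 70/827)/((140 - 73*16 - 2*(-109) + 16*(-109)) + 16049) = (4344 + 11418) - 253132/(827*((140 - 1168 + 218 - 1744) + 16049)) = 15762 - 253132/(827*(-2554 + 16049)) = 15762 - 253132/827/13495 = 15762 - 253132/827*1/13495 = 15762 - 253132/11160365 = 175909419998/11160365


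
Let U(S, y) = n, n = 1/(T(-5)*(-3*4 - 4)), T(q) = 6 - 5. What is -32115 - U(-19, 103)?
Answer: -513839/16 ≈ -32115.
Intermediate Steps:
T(q) = 1
n = -1/16 (n = 1/(1*(-3*4 - 4)) = 1/(1*(-12 - 4)) = 1/(1*(-16)) = 1/(-16) = -1/16 ≈ -0.062500)
U(S, y) = -1/16
-32115 - U(-19, 103) = -32115 - 1*(-1/16) = -32115 + 1/16 = -513839/16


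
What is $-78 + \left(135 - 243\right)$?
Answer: $-186$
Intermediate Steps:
$-78 + \left(135 - 243\right) = -78 - 108 = -186$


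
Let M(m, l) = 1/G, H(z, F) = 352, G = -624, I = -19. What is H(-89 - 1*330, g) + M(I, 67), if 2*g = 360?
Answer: 219647/624 ≈ 352.00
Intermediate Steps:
g = 180 (g = (1/2)*360 = 180)
M(m, l) = -1/624 (M(m, l) = 1/(-624) = -1/624)
H(-89 - 1*330, g) + M(I, 67) = 352 - 1/624 = 219647/624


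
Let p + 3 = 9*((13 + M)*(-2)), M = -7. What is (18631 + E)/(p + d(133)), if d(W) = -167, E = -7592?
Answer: -11039/278 ≈ -39.709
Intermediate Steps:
p = -111 (p = -3 + 9*((13 - 7)*(-2)) = -3 + 9*(6*(-2)) = -3 + 9*(-12) = -3 - 108 = -111)
(18631 + E)/(p + d(133)) = (18631 - 7592)/(-111 - 167) = 11039/(-278) = 11039*(-1/278) = -11039/278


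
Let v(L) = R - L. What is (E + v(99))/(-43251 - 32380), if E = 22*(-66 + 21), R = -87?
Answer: 1176/75631 ≈ 0.015549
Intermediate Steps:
E = -990 (E = 22*(-45) = -990)
v(L) = -87 - L
(E + v(99))/(-43251 - 32380) = (-990 + (-87 - 1*99))/(-43251 - 32380) = (-990 + (-87 - 99))/(-75631) = (-990 - 186)*(-1/75631) = -1176*(-1/75631) = 1176/75631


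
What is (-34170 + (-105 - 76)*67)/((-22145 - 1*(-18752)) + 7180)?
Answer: -46297/3787 ≈ -12.225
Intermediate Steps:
(-34170 + (-105 - 76)*67)/((-22145 - 1*(-18752)) + 7180) = (-34170 - 181*67)/((-22145 + 18752) + 7180) = (-34170 - 12127)/(-3393 + 7180) = -46297/3787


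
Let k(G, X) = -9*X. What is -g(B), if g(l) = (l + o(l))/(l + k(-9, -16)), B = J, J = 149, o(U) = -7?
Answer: -142/293 ≈ -0.48464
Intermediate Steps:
B = 149
g(l) = (-7 + l)/(144 + l) (g(l) = (l - 7)/(l - 9*(-16)) = (-7 + l)/(l + 144) = (-7 + l)/(144 + l))
-g(B) = -(-7 + 149)/(144 + 149) = -142/293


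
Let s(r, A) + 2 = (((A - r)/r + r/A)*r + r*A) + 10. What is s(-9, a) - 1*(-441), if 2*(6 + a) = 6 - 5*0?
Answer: 455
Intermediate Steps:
a = -3 (a = -6 + (6 - 5*0)/2 = -6 + (6 + 0)/2 = -6 + (½)*6 = -6 + 3 = -3)
s(r, A) = 8 + A*r + r*(r/A + (A - r)/r) (s(r, A) = -2 + ((((A - r)/r + r/A)*r + r*A) + 10) = -2 + ((((A - r)/r + r/A)*r + A*r) + 10) = -2 + (((r/A + (A - r)/r)*r + A*r) + 10) = -2 + ((r*(r/A + (A - r)/r) + A*r) + 10) = -2 + ((A*r + r*(r/A + (A - r)/r)) + 10) = -2 + (10 + A*r + r*(r/A + (A - r)/r)) = 8 + A*r + r*(r/A + (A - r)/r))
s(-9, a) - 1*(-441) = (8 - 3 - 1*(-9) - 3*(-9) + (-9)²/(-3)) - 1*(-441) = (8 - 3 + 9 + 27 - ⅓*81) + 441 = (8 - 3 + 9 + 27 - 27) + 441 = 14 + 441 = 455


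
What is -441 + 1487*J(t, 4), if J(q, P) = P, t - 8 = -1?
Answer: 5507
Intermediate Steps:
t = 7 (t = 8 - 1 = 7)
-441 + 1487*J(t, 4) = -441 + 1487*4 = -441 + 5948 = 5507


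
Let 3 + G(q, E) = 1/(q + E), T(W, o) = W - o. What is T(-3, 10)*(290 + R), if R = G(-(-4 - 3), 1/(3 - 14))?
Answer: -283699/76 ≈ -3732.9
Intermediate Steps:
G(q, E) = -3 + 1/(E + q) (G(q, E) = -3 + 1/(q + E) = -3 + 1/(E + q))
R = -217/76 (R = (1 - 3/(3 - 14) - (-3)*1*(-4 - 3))/(1/(3 - 14) - (-4 - 3)) = (1 - 3/(-11) - (-3)*1*(-7))/(1/(-11) - (-7)) = (1 - 3*(-1/11) - (-3)*(-7))/(-1/11 - 1*(-7)) = (1 + 3/11 - 3*7)/(-1/11 + 7) = (1 + 3/11 - 21)/(76/11) = (11/76)*(-217/11) = -217/76 ≈ -2.8553)
T(-3, 10)*(290 + R) = (-3 - 1*10)*(290 - 217/76) = (-3 - 10)*(21823/76) = -13*21823/76 = -283699/76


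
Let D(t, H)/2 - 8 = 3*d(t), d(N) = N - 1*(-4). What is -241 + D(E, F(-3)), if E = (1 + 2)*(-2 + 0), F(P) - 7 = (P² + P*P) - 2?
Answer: -237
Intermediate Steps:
F(P) = 5 + 2*P² (F(P) = 7 + ((P² + P*P) - 2) = 7 + ((P² + P²) - 2) = 7 + (2*P² - 2) = 7 + (-2 + 2*P²) = 5 + 2*P²)
d(N) = 4 + N (d(N) = N + 4 = 4 + N)
E = -6 (E = 3*(-2) = -6)
D(t, H) = 40 + 6*t (D(t, H) = 16 + 2*(3*(4 + t)) = 16 + 2*(12 + 3*t) = 16 + (24 + 6*t) = 40 + 6*t)
-241 + D(E, F(-3)) = -241 + (40 + 6*(-6)) = -241 + (40 - 36) = -241 + 4 = -237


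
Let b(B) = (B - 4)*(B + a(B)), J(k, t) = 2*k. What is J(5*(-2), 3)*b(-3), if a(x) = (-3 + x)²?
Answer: 4620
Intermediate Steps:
b(B) = (-4 + B)*(B + (-3 + B)²) (b(B) = (B - 4)*(B + (-3 + B)²) = (-4 + B)*(B + (-3 + B)²))
J(5*(-2), 3)*b(-3) = (2*(5*(-2)))*(-36 + (-3)³ - 9*(-3)² + 29*(-3)) = (2*(-10))*(-36 - 27 - 9*9 - 87) = -20*(-36 - 27 - 81 - 87) = -20*(-231) = 4620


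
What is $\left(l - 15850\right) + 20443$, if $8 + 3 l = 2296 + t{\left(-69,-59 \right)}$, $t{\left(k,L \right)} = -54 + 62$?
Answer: $\frac{16075}{3} \approx 5358.3$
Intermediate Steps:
$t{\left(k,L \right)} = 8$
$l = \frac{2296}{3}$ ($l = - \frac{8}{3} + \frac{2296 + 8}{3} = - \frac{8}{3} + \frac{1}{3} \cdot 2304 = - \frac{8}{3} + 768 = \frac{2296}{3} \approx 765.33$)
$\left(l - 15850\right) + 20443 = \left(\frac{2296}{3} - 15850\right) + 20443 = - \frac{45254}{3} + 20443 = \frac{16075}{3}$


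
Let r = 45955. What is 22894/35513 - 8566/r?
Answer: 747889412/1631999915 ≈ 0.45827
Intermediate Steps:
22894/35513 - 8566/r = 22894/35513 - 8566/45955 = 747889412/1631999915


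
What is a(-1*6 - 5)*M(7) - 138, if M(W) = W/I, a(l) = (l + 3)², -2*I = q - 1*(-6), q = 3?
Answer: -2138/9 ≈ -237.56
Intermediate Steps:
I = -9/2 (I = -(3 - 1*(-6))/2 = -(3 + 6)/2 = -½*9 = -9/2 ≈ -4.5000)
a(l) = (3 + l)²
M(W) = -2*W/9 (M(W) = W/(-9/2) = W*(-2/9) = -2*W/9)
a(-1*6 - 5)*M(7) - 138 = (3 + (-1*6 - 5))²*(-2/9*7) - 138 = (3 + (-6 - 5))²*(-14/9) - 138 = (3 - 11)²*(-14/9) - 138 = (-8)²*(-14/9) - 138 = 64*(-14/9) - 138 = -896/9 - 138 = -2138/9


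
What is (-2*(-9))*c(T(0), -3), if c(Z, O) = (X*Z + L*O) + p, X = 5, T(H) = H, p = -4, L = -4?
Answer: 144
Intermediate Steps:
c(Z, O) = -4 - 4*O + 5*Z (c(Z, O) = (5*Z - 4*O) - 4 = (-4*O + 5*Z) - 4 = -4 - 4*O + 5*Z)
(-2*(-9))*c(T(0), -3) = (-2*(-9))*(-4 - 4*(-3) + 5*0) = 18*(-4 + 12 + 0) = 18*8 = 144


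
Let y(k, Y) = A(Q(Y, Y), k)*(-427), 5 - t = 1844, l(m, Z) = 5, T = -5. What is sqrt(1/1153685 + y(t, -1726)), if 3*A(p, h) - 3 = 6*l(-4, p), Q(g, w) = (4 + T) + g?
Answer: 2*I*sqrt(1562913925991535)/1153685 ≈ 68.535*I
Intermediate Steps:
t = -1839 (t = 5 - 1*1844 = 5 - 1844 = -1839)
Q(g, w) = -1 + g (Q(g, w) = (4 - 5) + g = -1 + g)
A(p, h) = 11 (A(p, h) = 1 + (6*5)/3 = 1 + (1/3)*30 = 1 + 10 = 11)
y(k, Y) = -4697 (y(k, Y) = 11*(-427) = -4697)
sqrt(1/1153685 + y(t, -1726)) = sqrt(1/1153685 - 4697) = sqrt(-5418858444/1153685) = 2*I*sqrt(1562913925991535)/1153685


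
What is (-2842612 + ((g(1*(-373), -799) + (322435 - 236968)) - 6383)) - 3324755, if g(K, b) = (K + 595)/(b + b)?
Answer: -4864538228/799 ≈ -6.0883e+6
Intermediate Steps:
g(K, b) = (595 + K)/(2*b) (g(K, b) = (595 + K)/((2*b)) = (595 + K)*(1/(2*b)) = (595 + K)/(2*b))
(-2842612 + ((g(1*(-373), -799) + (322435 - 236968)) - 6383)) - 3324755 = (-2842612 + (((1/2)*(595 + 1*(-373))/(-799) + (322435 - 236968)) - 6383)) - 3324755 = (-2842612 + (((1/2)*(-1/799)*(595 - 373) + 85467) - 6383)) - 3324755 = (-2842612 + (((1/2)*(-1/799)*222 + 85467) - 6383)) - 3324755 = (-2842612 + ((-111/799 + 85467) - 6383)) - 3324755 = (-2842612 + (68288022/799 - 6383)) - 3324755 = (-2842612 + 63188005/799) - 3324755 = -2208058983/799 - 3324755 = -4864538228/799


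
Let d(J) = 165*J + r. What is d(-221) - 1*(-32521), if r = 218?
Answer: -3726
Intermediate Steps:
d(J) = 218 + 165*J (d(J) = 165*J + 218 = 218 + 165*J)
d(-221) - 1*(-32521) = (218 + 165*(-221)) - 1*(-32521) = (218 - 36465) + 32521 = -36247 + 32521 = -3726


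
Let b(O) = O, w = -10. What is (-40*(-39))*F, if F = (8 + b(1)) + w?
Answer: -1560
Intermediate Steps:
F = -1 (F = (8 + 1) - 10 = 9 - 10 = -1)
(-40*(-39))*F = -40*(-39)*(-1) = 1560*(-1) = -1560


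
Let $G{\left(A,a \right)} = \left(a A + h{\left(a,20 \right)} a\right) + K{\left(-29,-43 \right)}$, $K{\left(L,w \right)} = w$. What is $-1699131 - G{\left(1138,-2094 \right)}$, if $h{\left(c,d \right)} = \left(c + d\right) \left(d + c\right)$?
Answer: $9007974628$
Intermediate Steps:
$h{\left(c,d \right)} = \left(c + d\right)^{2}$ ($h{\left(c,d \right)} = \left(c + d\right) \left(c + d\right) = \left(c + d\right)^{2}$)
$G{\left(A,a \right)} = -43 + A a + a \left(20 + a\right)^{2}$ ($G{\left(A,a \right)} = \left(a A + \left(a + 20\right)^{2} a\right) - 43 = \left(A a + \left(20 + a\right)^{2} a\right) - 43 = \left(A a + a \left(20 + a\right)^{2}\right) - 43 = -43 + A a + a \left(20 + a\right)^{2}$)
$-1699131 - G{\left(1138,-2094 \right)} = -1699131 - \left(-43 + 1138 \left(-2094\right) - 2094 \left(20 - 2094\right)^{2}\right) = -1699131 - \left(-43 - 2382972 - 2094 \left(-2074\right)^{2}\right) = -1699131 - \left(-43 - 2382972 - 9007290744\right) = -1699131 - -9009673759 = -1699131 + 9009673759 = 9007974628$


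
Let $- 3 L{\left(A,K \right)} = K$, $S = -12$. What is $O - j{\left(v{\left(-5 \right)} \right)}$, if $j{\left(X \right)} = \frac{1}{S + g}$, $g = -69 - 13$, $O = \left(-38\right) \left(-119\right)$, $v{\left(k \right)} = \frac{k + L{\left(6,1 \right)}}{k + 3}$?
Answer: $\frac{425069}{94} \approx 4522.0$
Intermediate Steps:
$L{\left(A,K \right)} = - \frac{K}{3}$
$v{\left(k \right)} = \frac{- \frac{1}{3} + k}{3 + k}$ ($v{\left(k \right)} = \frac{k - \frac{1}{3}}{k + 3} = \frac{k - \frac{1}{3}}{3 + k} = \frac{- \frac{1}{3} + k}{3 + k}$)
$O = 4522$
$g = -82$ ($g = -69 - 13 = -82$)
$j{\left(X \right)} = - \frac{1}{94}$ ($j{\left(X \right)} = \frac{1}{-12 - 82} = \frac{1}{-94} = - \frac{1}{94}$)
$O - j{\left(v{\left(-5 \right)} \right)} = 4522 - - \frac{1}{94} = 4522 + \frac{1}{94} = \frac{425069}{94}$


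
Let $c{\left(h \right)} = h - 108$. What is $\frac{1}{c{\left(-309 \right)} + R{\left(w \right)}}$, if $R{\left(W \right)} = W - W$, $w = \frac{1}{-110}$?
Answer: $- \frac{1}{417} \approx -0.0023981$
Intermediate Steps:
$c{\left(h \right)} = -108 + h$ ($c{\left(h \right)} = h - 108 = -108 + h$)
$w = - \frac{1}{110} \approx -0.0090909$
$R{\left(W \right)} = 0$
$\frac{1}{c{\left(-309 \right)} + R{\left(w \right)}} = \frac{1}{\left(-108 - 309\right) + 0} = \frac{1}{-417 + 0} = \frac{1}{-417} = - \frac{1}{417}$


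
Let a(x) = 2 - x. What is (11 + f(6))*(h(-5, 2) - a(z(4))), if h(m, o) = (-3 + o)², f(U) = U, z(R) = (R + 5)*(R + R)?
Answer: 1207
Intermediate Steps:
z(R) = 2*R*(5 + R) (z(R) = (5 + R)*(2*R) = 2*R*(5 + R))
(11 + f(6))*(h(-5, 2) - a(z(4))) = (11 + 6)*((-3 + 2)² - (2 - 2*4*(5 + 4))) = 17*((-1)² - (2 - 2*4*9)) = 17*(1 - (2 - 1*72)) = 17*(1 - (2 - 72)) = 17*(1 - 1*(-70)) = 17*(1 + 70) = 17*71 = 1207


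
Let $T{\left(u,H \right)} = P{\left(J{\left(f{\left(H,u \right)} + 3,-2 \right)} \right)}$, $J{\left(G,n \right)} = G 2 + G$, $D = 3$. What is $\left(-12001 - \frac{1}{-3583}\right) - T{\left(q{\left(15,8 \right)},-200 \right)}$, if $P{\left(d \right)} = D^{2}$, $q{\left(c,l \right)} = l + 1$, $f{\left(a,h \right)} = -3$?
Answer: $- \frac{43031829}{3583} \approx -12010.0$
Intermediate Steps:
$J{\left(G,n \right)} = 3 G$ ($J{\left(G,n \right)} = 2 G + G = 3 G$)
$q{\left(c,l \right)} = 1 + l$
$P{\left(d \right)} = 9$ ($P{\left(d \right)} = 3^{2} = 9$)
$T{\left(u,H \right)} = 9$
$\left(-12001 - \frac{1}{-3583}\right) - T{\left(q{\left(15,8 \right)},-200 \right)} = \left(-12001 - \frac{1}{-3583}\right) - 9 = \left(-12001 - - \frac{1}{3583}\right) - 9 = \left(-12001 + \frac{1}{3583}\right) - 9 = - \frac{42999582}{3583} - 9 = - \frac{43031829}{3583}$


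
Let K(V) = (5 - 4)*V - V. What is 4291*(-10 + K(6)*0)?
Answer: -42910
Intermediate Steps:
K(V) = 0 (K(V) = 1*V - V = V - V = 0)
4291*(-10 + K(6)*0) = 4291*(-10 + 0*0) = 4291*(-10 + 0) = 4291*(-10) = -42910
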